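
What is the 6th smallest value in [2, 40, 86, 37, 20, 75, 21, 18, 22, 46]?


Sort ascending: [2, 18, 20, 21, 22, 37, 40, 46, 75, 86]
The 6th element (1-indexed) is at index 5.
Value = 37
Final answer: 37


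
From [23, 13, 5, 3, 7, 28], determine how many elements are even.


Check each element:
  23 is odd
  13 is odd
  5 is odd
  3 is odd
  7 is odd
  28 is even
Evens: [28]
Count of evens = 1
Final answer: 1


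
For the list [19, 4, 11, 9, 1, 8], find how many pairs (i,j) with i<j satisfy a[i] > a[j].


For each element, count the later elements that are smaller than it:
  19 (index 0): smaller elements after it = [4, 11, 9, 1, 8] -> 5
  4 (index 1): smaller elements after it = [1] -> 1
  11 (index 2): smaller elements after it = [9, 1, 8] -> 3
  9 (index 3): smaller elements after it = [1, 8] -> 2
  1 (index 4): smaller elements after it = [] -> 0
Total inversions = 5 + 1 + 3 + 2 + 0 = 11
Final answer: 11


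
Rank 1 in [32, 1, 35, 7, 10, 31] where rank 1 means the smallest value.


Sort ascending: [1, 7, 10, 31, 32, 35]
Find 1 in the sorted list.
1 is at position 1 (1-indexed).
Final answer: 1


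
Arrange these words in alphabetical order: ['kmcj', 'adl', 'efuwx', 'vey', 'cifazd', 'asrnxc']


Compare strings character by character (the first differing letter decides):
  'adl' < 'asrnxc' since 'd' < 's' at position 2
  'asrnxc' < 'cifazd' since 'a' < 'c' at position 1
  'cifazd' < 'efuwx' since 'c' < 'e' at position 1
  'efuwx' < 'kmcj' since 'e' < 'k' at position 1
  'kmcj' < 'vey' since 'k' < 'v' at position 1
Chaining these comparisons gives the alphabetical order.
Final answer: ['adl', 'asrnxc', 'cifazd', 'efuwx', 'kmcj', 'vey']


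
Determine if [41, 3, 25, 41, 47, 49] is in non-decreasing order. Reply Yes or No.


Check consecutive pairs:
  41 <= 3? False
  3 <= 25? True
  25 <= 41? True
  41 <= 47? True
  47 <= 49? True
1 consecutive pair(s) are out of order, so the list is not sorted.
Final answer: No


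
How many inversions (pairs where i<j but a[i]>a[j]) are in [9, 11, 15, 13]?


For each element, count the later elements that are smaller than it:
  9 (index 0): smaller elements after it = [] -> 0
  11 (index 1): smaller elements after it = [] -> 0
  15 (index 2): smaller elements after it = [13] -> 1
Total inversions = 0 + 0 + 1 = 1
Final answer: 1


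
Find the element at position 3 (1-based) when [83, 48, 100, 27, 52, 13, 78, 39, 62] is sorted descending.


Sort descending: [100, 83, 78, 62, 52, 48, 39, 27, 13]
The 3rd element (1-indexed) is at index 2.
Value = 78
Final answer: 78


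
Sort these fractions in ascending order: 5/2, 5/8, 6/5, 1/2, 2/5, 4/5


Convert to decimal for comparison:
  5/2 = 2.5
  5/8 = 0.625
  6/5 = 1.2
  1/2 = 0.5
  2/5 = 0.4
  4/5 = 0.8
Decimals in increasing order: 0.4 < 0.5 < 0.625 < 0.8 < 1.2 < 2.5
Writing each back as its fraction gives the sorted order.
Final answer: 2/5, 1/2, 5/8, 4/5, 6/5, 5/2


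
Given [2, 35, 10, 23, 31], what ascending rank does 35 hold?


Sort ascending: [2, 10, 23, 31, 35]
Find 35 in the sorted list.
35 is at position 5 (1-indexed).
Final answer: 5


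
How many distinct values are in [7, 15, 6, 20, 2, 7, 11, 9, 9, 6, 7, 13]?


List all unique values:
Distinct values: [2, 6, 7, 9, 11, 13, 15, 20]
Count = 8
Final answer: 8


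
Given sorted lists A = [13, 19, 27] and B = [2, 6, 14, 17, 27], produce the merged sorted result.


List A: [13, 19, 27]
List B: [2, 6, 14, 17, 27]
Repeatedly compare the front elements and take the smaller:
  13 vs 2 -> take 2
  13 vs 6 -> take 6
  13 vs 14 -> take 13
  19 vs 14 -> take 14
  19 vs 17 -> take 17
  19 vs 27 -> take 19
  27 vs 27 -> take 27
  A is exhausted; append the rest of B: [27]
Final answer: [2, 6, 13, 14, 17, 19, 27, 27]


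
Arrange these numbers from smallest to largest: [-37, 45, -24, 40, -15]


Original list: [-37, 45, -24, 40, -15]
Repeatedly take the smallest remaining element:
  Remaining [-37, 45, -24, 40, -15] -> smallest is -37
  Remaining [45, -24, 40, -15] -> smallest is -24
  Remaining [45, 40, -15] -> smallest is -15
  Remaining [45, 40] -> smallest is 40
  Remaining [45] -> smallest is 45
Collecting the picks in order gives the sorted list.
Final answer: [-37, -24, -15, 40, 45]


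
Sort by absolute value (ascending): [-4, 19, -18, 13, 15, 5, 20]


Compute absolute values:
  |-4| = 4
  |19| = 19
  |-18| = 18
  |13| = 13
  |15| = 15
  |5| = 5
  |20| = 20
Absolute values in increasing order: 4 < 5 < 13 < 15 < 18 < 19 < 20
Listing the original numbers in that order gives the answer.
Final answer: [-4, 5, 13, 15, -18, 19, 20]


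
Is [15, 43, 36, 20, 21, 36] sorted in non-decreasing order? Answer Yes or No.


Check consecutive pairs:
  15 <= 43? True
  43 <= 36? False
  36 <= 20? False
  20 <= 21? True
  21 <= 36? True
2 consecutive pair(s) are out of order, so the list is not sorted.
Final answer: No


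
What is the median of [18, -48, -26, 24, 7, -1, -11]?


First, sort the list: [-48, -26, -11, -1, 7, 18, 24]
The list has 7 elements (odd count).
The middle index is 3 (0-based), and the element there is -1.
Final answer: -1


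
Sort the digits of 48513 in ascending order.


The number 48513 has digits: 4, 8, 5, 1, 3
Sorted: 1, 3, 4, 5, 8
Joining the sorted digits gives the result.
Final answer: 13458


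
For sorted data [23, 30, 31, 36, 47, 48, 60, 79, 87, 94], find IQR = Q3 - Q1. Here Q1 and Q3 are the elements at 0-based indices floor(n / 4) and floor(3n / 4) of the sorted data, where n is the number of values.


The data has n = 10 elements.
Q1 index = floor(10 / 4) = floor(2.5) = 2; Q3 index = floor(3 * 10 / 4) = floor(7.5) = 7
Q1 = element at index 2 = 31
Q3 = element at index 7 = 79
IQR = 79 - 31 = 48
Final answer: 48


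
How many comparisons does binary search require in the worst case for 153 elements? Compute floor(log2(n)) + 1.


Binary search halves the search space each step.
Maximum comparisons = floor(log2(153)) + 1
log2(153) = 7.2574
floor(log2(153)) = 7, so 7 + 1 = 8
Final answer: 8


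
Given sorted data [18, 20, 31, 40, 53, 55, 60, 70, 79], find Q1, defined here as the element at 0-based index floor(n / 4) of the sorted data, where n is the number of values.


The list has n = 9 elements.
Q1 index = floor(9 / 4) = floor(2.25) = 2
Counting from index 0 in the sorted data, the element at index 2 is 31.
Final answer: 31


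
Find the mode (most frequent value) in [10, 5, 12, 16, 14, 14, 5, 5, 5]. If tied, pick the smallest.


Count the frequency of each value:
  5 appears 4 time(s)
  10 appears 1 time(s)
  12 appears 1 time(s)
  14 appears 2 time(s)
  16 appears 1 time(s)
Maximum frequency is 4.
Only 5 reaches that frequency, so it is the mode.
Final answer: 5


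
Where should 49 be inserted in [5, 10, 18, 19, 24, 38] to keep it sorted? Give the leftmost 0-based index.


List is sorted: [5, 10, 18, 19, 24, 38]
We need the leftmost position where 49 can be inserted, i.e. the first index whose element is >= 49 (or the end of the list if none is).
Binary search with low=0, high=6 (0-based indices):
  low=0, high=6, mid=3: a[3]=19 < 49, so low = 4
  low=4, high=6, mid=5: a[5]=38 < 49, so low = 6
Now low = high = 6, so the insertion index is 6.
Final answer: 6


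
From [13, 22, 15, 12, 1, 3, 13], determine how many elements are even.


Check each element:
  13 is odd
  22 is even
  15 is odd
  12 is even
  1 is odd
  3 is odd
  13 is odd
Evens: [22, 12]
Count of evens = 2
Final answer: 2


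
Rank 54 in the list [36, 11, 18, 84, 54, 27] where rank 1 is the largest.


Sort descending: [84, 54, 36, 27, 18, 11]
Find 54 in the sorted list.
54 is at position 2.
Final answer: 2


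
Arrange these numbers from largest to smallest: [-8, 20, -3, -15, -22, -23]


Original list: [-8, 20, -3, -15, -22, -23]
Repeatedly take the largest remaining element:
  Remaining [-8, 20, -3, -15, -22, -23] -> largest is 20
  Remaining [-8, -3, -15, -22, -23] -> largest is -3
  Remaining [-8, -15, -22, -23] -> largest is -8
  Remaining [-15, -22, -23] -> largest is -15
  Remaining [-22, -23] -> largest is -22
  Remaining [-23] -> largest is -23
Collecting the picks in order gives the descending list.
Final answer: [20, -3, -8, -15, -22, -23]


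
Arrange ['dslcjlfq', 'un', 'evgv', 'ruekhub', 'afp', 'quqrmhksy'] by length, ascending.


Compute lengths:
  'dslcjlfq' has length 8
  'un' has length 2
  'evgv' has length 4
  'ruekhub' has length 7
  'afp' has length 3
  'quqrmhksy' has length 9
Lengths in increasing order: 2 < 3 < 4 < 7 < 8 < 9
Listing the words in that order gives the answer.
Final answer: ['un', 'afp', 'evgv', 'ruekhub', 'dslcjlfq', 'quqrmhksy']


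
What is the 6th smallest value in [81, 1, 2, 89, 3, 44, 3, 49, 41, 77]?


Sort ascending: [1, 2, 3, 3, 41, 44, 49, 77, 81, 89]
The 6th element (1-indexed) is at index 5.
Value = 44
Final answer: 44


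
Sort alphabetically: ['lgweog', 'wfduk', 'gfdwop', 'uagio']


Compare strings character by character (the first differing letter decides):
  'gfdwop' < 'lgweog' since 'g' < 'l' at position 1
  'lgweog' < 'uagio' since 'l' < 'u' at position 1
  'uagio' < 'wfduk' since 'u' < 'w' at position 1
Chaining these comparisons gives the alphabetical order.
Final answer: ['gfdwop', 'lgweog', 'uagio', 'wfduk']


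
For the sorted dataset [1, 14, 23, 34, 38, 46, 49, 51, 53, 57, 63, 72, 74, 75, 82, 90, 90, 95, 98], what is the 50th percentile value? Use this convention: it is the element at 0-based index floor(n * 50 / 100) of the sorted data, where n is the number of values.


The dataset has n = 19 elements.
Index = floor(19 * 50 / 100) = floor(950 / 100) = floor(9.5) = 9
Counting from index 0 in the sorted data, the element at index 9 is 57.
Final answer: 57


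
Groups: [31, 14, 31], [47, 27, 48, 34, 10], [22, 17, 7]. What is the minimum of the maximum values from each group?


Find max of each group:
  Group 1: [31, 14, 31] -> max = 31
  Group 2: [47, 27, 48, 34, 10] -> max = 48
  Group 3: [22, 17, 7] -> max = 22
Maxes: [31, 48, 22]
Minimum of maxes = 22
Final answer: 22


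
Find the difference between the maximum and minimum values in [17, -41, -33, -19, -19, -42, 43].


Maximum value: 43
Minimum value: -42
Range = 43 - (-42) = 85
Final answer: 85


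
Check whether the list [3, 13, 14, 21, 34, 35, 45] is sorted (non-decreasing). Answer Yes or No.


Check consecutive pairs:
  3 <= 13? True
  13 <= 14? True
  14 <= 21? True
  21 <= 34? True
  34 <= 35? True
  35 <= 45? True
Every consecutive pair is in order, so the list is non-decreasing.
Final answer: Yes


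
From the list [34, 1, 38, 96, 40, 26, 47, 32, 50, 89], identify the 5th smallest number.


Sort ascending: [1, 26, 32, 34, 38, 40, 47, 50, 89, 96]
The 5th element (1-indexed) is at index 4.
Value = 38
Final answer: 38


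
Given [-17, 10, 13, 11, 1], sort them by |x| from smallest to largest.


Compute absolute values:
  |-17| = 17
  |10| = 10
  |13| = 13
  |11| = 11
  |1| = 1
Absolute values in increasing order: 1 < 10 < 11 < 13 < 17
Listing the original numbers in that order gives the answer.
Final answer: [1, 10, 11, 13, -17]


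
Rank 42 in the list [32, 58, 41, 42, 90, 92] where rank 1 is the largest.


Sort descending: [92, 90, 58, 42, 41, 32]
Find 42 in the sorted list.
42 is at position 4.
Final answer: 4


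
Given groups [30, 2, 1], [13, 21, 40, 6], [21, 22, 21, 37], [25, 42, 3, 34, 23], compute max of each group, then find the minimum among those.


Find max of each group:
  Group 1: [30, 2, 1] -> max = 30
  Group 2: [13, 21, 40, 6] -> max = 40
  Group 3: [21, 22, 21, 37] -> max = 37
  Group 4: [25, 42, 3, 34, 23] -> max = 42
Maxes: [30, 40, 37, 42]
Minimum of maxes = 30
Final answer: 30


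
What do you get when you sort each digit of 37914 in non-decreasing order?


The number 37914 has digits: 3, 7, 9, 1, 4
Sorted: 1, 3, 4, 7, 9
Joining the sorted digits gives the result.
Final answer: 13479


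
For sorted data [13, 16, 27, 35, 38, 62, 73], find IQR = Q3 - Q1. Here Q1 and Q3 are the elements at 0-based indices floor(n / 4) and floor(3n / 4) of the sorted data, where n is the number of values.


The data has n = 7 elements.
Q1 index = floor(7 / 4) = floor(1.75) = 1; Q3 index = floor(3 * 7 / 4) = floor(5.25) = 5
Q1 = element at index 1 = 16
Q3 = element at index 5 = 62
IQR = 62 - 16 = 46
Final answer: 46


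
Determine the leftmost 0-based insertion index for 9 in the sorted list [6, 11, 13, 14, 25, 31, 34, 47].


List is sorted: [6, 11, 13, 14, 25, 31, 34, 47]
We need the leftmost position where 9 can be inserted, i.e. the first index whose element is >= 9 (or the end of the list if none is).
Binary search with low=0, high=8 (0-based indices):
  low=0, high=8, mid=4: a[4]=25 >= 9, so high = 4
  low=0, high=4, mid=2: a[2]=13 >= 9, so high = 2
  low=0, high=2, mid=1: a[1]=11 >= 9, so high = 1
  low=0, high=1, mid=0: a[0]=6 < 9, so low = 1
Now low = high = 1, so the insertion index is 1.
Final answer: 1


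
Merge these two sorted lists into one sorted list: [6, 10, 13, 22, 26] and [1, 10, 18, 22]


List A: [6, 10, 13, 22, 26]
List B: [1, 10, 18, 22]
Repeatedly compare the front elements and take the smaller:
  6 vs 1 -> take 1
  6 vs 10 -> take 6
  10 vs 10 -> take 10
  13 vs 10 -> take 10
  13 vs 18 -> take 13
  22 vs 18 -> take 18
  22 vs 22 -> take 22
  26 vs 22 -> take 22
  B is exhausted; append the rest of A: [26]
Final answer: [1, 6, 10, 10, 13, 18, 22, 22, 26]


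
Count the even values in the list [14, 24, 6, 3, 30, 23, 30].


Check each element:
  14 is even
  24 is even
  6 is even
  3 is odd
  30 is even
  23 is odd
  30 is even
Evens: [14, 24, 6, 30, 30]
Count of evens = 5
Final answer: 5


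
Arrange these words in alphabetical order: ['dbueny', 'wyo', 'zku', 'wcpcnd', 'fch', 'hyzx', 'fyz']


Compare strings character by character (the first differing letter decides):
  'dbueny' < 'fch' since 'd' < 'f' at position 1
  'fch' < 'fyz' since 'c' < 'y' at position 2
  'fyz' < 'hyzx' since 'f' < 'h' at position 1
  'hyzx' < 'wcpcnd' since 'h' < 'w' at position 1
  'wcpcnd' < 'wyo' since 'c' < 'y' at position 2
  'wyo' < 'zku' since 'w' < 'z' at position 1
Chaining these comparisons gives the alphabetical order.
Final answer: ['dbueny', 'fch', 'fyz', 'hyzx', 'wcpcnd', 'wyo', 'zku']


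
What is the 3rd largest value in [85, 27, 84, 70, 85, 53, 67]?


Sort descending: [85, 85, 84, 70, 67, 53, 27]
The 3rd element (1-indexed) is at index 2.
Value = 84
Final answer: 84


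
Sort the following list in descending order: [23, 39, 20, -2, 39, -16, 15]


Original list: [23, 39, 20, -2, 39, -16, 15]
Repeatedly take the largest remaining element:
  Remaining [23, 39, 20, -2, 39, -16, 15] -> largest is 39
  Remaining [23, 20, -2, 39, -16, 15] -> largest is 39
  Remaining [23, 20, -2, -16, 15] -> largest is 23
  Remaining [20, -2, -16, 15] -> largest is 20
  Remaining [-2, -16, 15] -> largest is 15
  Remaining [-2, -16] -> largest is -2
  Remaining [-16] -> largest is -16
Collecting the picks in order gives the descending list.
Final answer: [39, 39, 23, 20, 15, -2, -16]


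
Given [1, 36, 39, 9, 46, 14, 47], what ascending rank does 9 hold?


Sort ascending: [1, 9, 14, 36, 39, 46, 47]
Find 9 in the sorted list.
9 is at position 2 (1-indexed).
Final answer: 2


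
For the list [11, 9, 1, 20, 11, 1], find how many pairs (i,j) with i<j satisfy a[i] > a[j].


For each element, count the later elements that are smaller than it:
  11 (index 0): smaller elements after it = [9, 1, 1] -> 3
  9 (index 1): smaller elements after it = [1, 1] -> 2
  1 (index 2): smaller elements after it = [] -> 0
  20 (index 3): smaller elements after it = [11, 1] -> 2
  11 (index 4): smaller elements after it = [1] -> 1
Total inversions = 3 + 2 + 0 + 2 + 1 = 8
Final answer: 8


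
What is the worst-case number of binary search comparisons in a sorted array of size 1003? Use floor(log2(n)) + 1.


Binary search halves the search space each step.
Maximum comparisons = floor(log2(1003)) + 1
log2(1003) = 9.9701
floor(log2(1003)) = 9, so 9 + 1 = 10
Final answer: 10


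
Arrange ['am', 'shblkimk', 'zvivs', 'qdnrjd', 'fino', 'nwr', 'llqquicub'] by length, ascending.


Compute lengths:
  'am' has length 2
  'shblkimk' has length 8
  'zvivs' has length 5
  'qdnrjd' has length 6
  'fino' has length 4
  'nwr' has length 3
  'llqquicub' has length 9
Lengths in increasing order: 2 < 3 < 4 < 5 < 6 < 8 < 9
Listing the words in that order gives the answer.
Final answer: ['am', 'nwr', 'fino', 'zvivs', 'qdnrjd', 'shblkimk', 'llqquicub']


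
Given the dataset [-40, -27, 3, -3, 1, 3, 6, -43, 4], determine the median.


First, sort the list: [-43, -40, -27, -3, 1, 3, 3, 4, 6]
The list has 9 elements (odd count).
The middle index is 4 (0-based), and the element there is 1.
Final answer: 1


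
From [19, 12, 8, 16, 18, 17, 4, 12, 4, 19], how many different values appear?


List all unique values:
Distinct values: [4, 8, 12, 16, 17, 18, 19]
Count = 7
Final answer: 7


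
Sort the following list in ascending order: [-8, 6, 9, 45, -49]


Original list: [-8, 6, 9, 45, -49]
Repeatedly take the smallest remaining element:
  Remaining [-8, 6, 9, 45, -49] -> smallest is -49
  Remaining [-8, 6, 9, 45] -> smallest is -8
  Remaining [6, 9, 45] -> smallest is 6
  Remaining [9, 45] -> smallest is 9
  Remaining [45] -> smallest is 45
Collecting the picks in order gives the sorted list.
Final answer: [-49, -8, 6, 9, 45]


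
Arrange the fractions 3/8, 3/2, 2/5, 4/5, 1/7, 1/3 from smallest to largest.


Convert to decimal for comparison:
  3/8 = 0.375
  3/2 = 1.5
  2/5 = 0.4
  4/5 = 0.8
  1/7 = 0.1429
  1/3 = 0.3333
Decimals in increasing order: 0.1429 < 0.3333 < 0.375 < 0.4 < 0.8 < 1.5
Writing each back as its fraction gives the sorted order.
Final answer: 1/7, 1/3, 3/8, 2/5, 4/5, 3/2


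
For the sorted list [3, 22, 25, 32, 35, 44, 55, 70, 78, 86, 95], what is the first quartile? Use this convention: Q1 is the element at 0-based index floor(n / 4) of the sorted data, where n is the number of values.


The list has n = 11 elements.
Q1 index = floor(11 / 4) = floor(2.75) = 2
Counting from index 0 in the sorted data, the element at index 2 is 25.
Final answer: 25


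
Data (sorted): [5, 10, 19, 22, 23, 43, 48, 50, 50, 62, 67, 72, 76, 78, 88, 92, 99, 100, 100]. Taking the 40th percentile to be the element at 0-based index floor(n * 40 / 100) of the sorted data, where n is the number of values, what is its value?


The dataset has n = 19 elements.
Index = floor(19 * 40 / 100) = floor(760 / 100) = floor(7.6) = 7
Counting from index 0 in the sorted data, the element at index 7 is 50.
Final answer: 50


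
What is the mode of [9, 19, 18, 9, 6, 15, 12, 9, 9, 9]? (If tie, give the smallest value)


Count the frequency of each value:
  6 appears 1 time(s)
  9 appears 5 time(s)
  12 appears 1 time(s)
  15 appears 1 time(s)
  18 appears 1 time(s)
  19 appears 1 time(s)
Maximum frequency is 5.
Only 9 reaches that frequency, so it is the mode.
Final answer: 9


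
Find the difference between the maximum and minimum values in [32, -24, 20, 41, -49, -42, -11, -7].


Maximum value: 41
Minimum value: -49
Range = 41 - (-49) = 90
Final answer: 90


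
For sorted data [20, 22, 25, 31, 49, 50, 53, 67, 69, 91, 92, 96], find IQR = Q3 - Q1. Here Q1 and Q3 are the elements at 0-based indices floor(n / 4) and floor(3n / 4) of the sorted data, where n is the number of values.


The data has n = 12 elements.
Q1 index = floor(12 / 4) = floor(3) = 3; Q3 index = floor(3 * 12 / 4) = floor(9) = 9
Q1 = element at index 3 = 31
Q3 = element at index 9 = 91
IQR = 91 - 31 = 60
Final answer: 60


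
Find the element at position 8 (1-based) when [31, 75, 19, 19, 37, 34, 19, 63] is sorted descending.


Sort descending: [75, 63, 37, 34, 31, 19, 19, 19]
The 8th element (1-indexed) is at index 7.
Value = 19
Final answer: 19


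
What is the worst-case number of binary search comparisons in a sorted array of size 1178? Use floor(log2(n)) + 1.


Binary search halves the search space each step.
Maximum comparisons = floor(log2(1178)) + 1
log2(1178) = 10.2021
floor(log2(1178)) = 10, so 10 + 1 = 11
Final answer: 11


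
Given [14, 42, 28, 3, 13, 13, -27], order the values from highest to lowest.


Original list: [14, 42, 28, 3, 13, 13, -27]
Repeatedly take the largest remaining element:
  Remaining [14, 42, 28, 3, 13, 13, -27] -> largest is 42
  Remaining [14, 28, 3, 13, 13, -27] -> largest is 28
  Remaining [14, 3, 13, 13, -27] -> largest is 14
  Remaining [3, 13, 13, -27] -> largest is 13
  Remaining [3, 13, -27] -> largest is 13
  Remaining [3, -27] -> largest is 3
  Remaining [-27] -> largest is -27
Collecting the picks in order gives the descending list.
Final answer: [42, 28, 14, 13, 13, 3, -27]


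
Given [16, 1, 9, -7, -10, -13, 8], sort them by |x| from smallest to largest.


Compute absolute values:
  |16| = 16
  |1| = 1
  |9| = 9
  |-7| = 7
  |-10| = 10
  |-13| = 13
  |8| = 8
Absolute values in increasing order: 1 < 7 < 8 < 9 < 10 < 13 < 16
Listing the original numbers in that order gives the answer.
Final answer: [1, -7, 8, 9, -10, -13, 16]


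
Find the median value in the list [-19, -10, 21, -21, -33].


First, sort the list: [-33, -21, -19, -10, 21]
The list has 5 elements (odd count).
The middle index is 2 (0-based), and the element there is -19.
Final answer: -19


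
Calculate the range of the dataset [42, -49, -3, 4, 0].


Maximum value: 42
Minimum value: -49
Range = 42 - (-49) = 91
Final answer: 91


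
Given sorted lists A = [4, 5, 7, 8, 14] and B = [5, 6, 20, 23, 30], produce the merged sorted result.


List A: [4, 5, 7, 8, 14]
List B: [5, 6, 20, 23, 30]
Repeatedly compare the front elements and take the smaller:
  4 vs 5 -> take 4
  5 vs 5 -> take 5
  7 vs 5 -> take 5
  7 vs 6 -> take 6
  7 vs 20 -> take 7
  8 vs 20 -> take 8
  14 vs 20 -> take 14
  A is exhausted; append the rest of B: [20, 23, 30]
Final answer: [4, 5, 5, 6, 7, 8, 14, 20, 23, 30]


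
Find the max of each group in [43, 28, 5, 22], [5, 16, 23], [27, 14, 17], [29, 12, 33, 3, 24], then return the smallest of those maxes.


Find max of each group:
  Group 1: [43, 28, 5, 22] -> max = 43
  Group 2: [5, 16, 23] -> max = 23
  Group 3: [27, 14, 17] -> max = 27
  Group 4: [29, 12, 33, 3, 24] -> max = 33
Maxes: [43, 23, 27, 33]
Minimum of maxes = 23
Final answer: 23


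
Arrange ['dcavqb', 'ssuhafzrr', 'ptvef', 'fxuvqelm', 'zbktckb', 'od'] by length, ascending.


Compute lengths:
  'dcavqb' has length 6
  'ssuhafzrr' has length 9
  'ptvef' has length 5
  'fxuvqelm' has length 8
  'zbktckb' has length 7
  'od' has length 2
Lengths in increasing order: 2 < 5 < 6 < 7 < 8 < 9
Listing the words in that order gives the answer.
Final answer: ['od', 'ptvef', 'dcavqb', 'zbktckb', 'fxuvqelm', 'ssuhafzrr']


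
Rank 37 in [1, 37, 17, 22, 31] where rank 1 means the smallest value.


Sort ascending: [1, 17, 22, 31, 37]
Find 37 in the sorted list.
37 is at position 5 (1-indexed).
Final answer: 5


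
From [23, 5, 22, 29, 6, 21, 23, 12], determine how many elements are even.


Check each element:
  23 is odd
  5 is odd
  22 is even
  29 is odd
  6 is even
  21 is odd
  23 is odd
  12 is even
Evens: [22, 6, 12]
Count of evens = 3
Final answer: 3


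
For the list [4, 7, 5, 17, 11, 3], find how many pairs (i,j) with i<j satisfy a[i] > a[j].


For each element, count the later elements that are smaller than it:
  4 (index 0): smaller elements after it = [3] -> 1
  7 (index 1): smaller elements after it = [5, 3] -> 2
  5 (index 2): smaller elements after it = [3] -> 1
  17 (index 3): smaller elements after it = [11, 3] -> 2
  11 (index 4): smaller elements after it = [3] -> 1
Total inversions = 1 + 2 + 1 + 2 + 1 = 7
Final answer: 7


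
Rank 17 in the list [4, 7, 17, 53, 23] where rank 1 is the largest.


Sort descending: [53, 23, 17, 7, 4]
Find 17 in the sorted list.
17 is at position 3.
Final answer: 3


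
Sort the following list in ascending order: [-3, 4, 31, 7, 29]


Original list: [-3, 4, 31, 7, 29]
Repeatedly take the smallest remaining element:
  Remaining [-3, 4, 31, 7, 29] -> smallest is -3
  Remaining [4, 31, 7, 29] -> smallest is 4
  Remaining [31, 7, 29] -> smallest is 7
  Remaining [31, 29] -> smallest is 29
  Remaining [31] -> smallest is 31
Collecting the picks in order gives the sorted list.
Final answer: [-3, 4, 7, 29, 31]


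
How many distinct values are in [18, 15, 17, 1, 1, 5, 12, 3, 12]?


List all unique values:
Distinct values: [1, 3, 5, 12, 15, 17, 18]
Count = 7
Final answer: 7


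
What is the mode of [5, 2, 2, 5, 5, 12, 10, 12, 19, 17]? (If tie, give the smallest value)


Count the frequency of each value:
  2 appears 2 time(s)
  5 appears 3 time(s)
  10 appears 1 time(s)
  12 appears 2 time(s)
  17 appears 1 time(s)
  19 appears 1 time(s)
Maximum frequency is 3.
Only 5 reaches that frequency, so it is the mode.
Final answer: 5


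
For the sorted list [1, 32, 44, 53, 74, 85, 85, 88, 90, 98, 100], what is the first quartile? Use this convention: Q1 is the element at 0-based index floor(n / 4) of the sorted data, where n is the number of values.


The list has n = 11 elements.
Q1 index = floor(11 / 4) = floor(2.75) = 2
Counting from index 0 in the sorted data, the element at index 2 is 44.
Final answer: 44


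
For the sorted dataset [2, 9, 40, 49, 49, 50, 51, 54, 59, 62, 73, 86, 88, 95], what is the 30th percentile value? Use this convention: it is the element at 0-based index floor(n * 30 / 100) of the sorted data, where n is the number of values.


The dataset has n = 14 elements.
Index = floor(14 * 30 / 100) = floor(420 / 100) = floor(4.2) = 4
Counting from index 0 in the sorted data, the element at index 4 is 49.
Final answer: 49


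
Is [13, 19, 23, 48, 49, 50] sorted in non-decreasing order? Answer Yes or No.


Check consecutive pairs:
  13 <= 19? True
  19 <= 23? True
  23 <= 48? True
  48 <= 49? True
  49 <= 50? True
Every consecutive pair is in order, so the list is non-decreasing.
Final answer: Yes


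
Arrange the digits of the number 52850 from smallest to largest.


The number 52850 has digits: 5, 2, 8, 5, 0
Sorted: 0, 2, 5, 5, 8
Joining the sorted digits gives the result.
Final answer: 02558


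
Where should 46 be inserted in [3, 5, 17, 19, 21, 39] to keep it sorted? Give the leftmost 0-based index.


List is sorted: [3, 5, 17, 19, 21, 39]
We need the leftmost position where 46 can be inserted, i.e. the first index whose element is >= 46 (or the end of the list if none is).
Binary search with low=0, high=6 (0-based indices):
  low=0, high=6, mid=3: a[3]=19 < 46, so low = 4
  low=4, high=6, mid=5: a[5]=39 < 46, so low = 6
Now low = high = 6, so the insertion index is 6.
Final answer: 6


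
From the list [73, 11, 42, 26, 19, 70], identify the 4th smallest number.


Sort ascending: [11, 19, 26, 42, 70, 73]
The 4th element (1-indexed) is at index 3.
Value = 42
Final answer: 42


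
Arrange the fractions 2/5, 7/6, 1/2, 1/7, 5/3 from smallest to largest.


Convert to decimal for comparison:
  2/5 = 0.4
  7/6 = 1.1667
  1/2 = 0.5
  1/7 = 0.1429
  5/3 = 1.6667
Decimals in increasing order: 0.1429 < 0.4 < 0.5 < 1.1667 < 1.6667
Writing each back as its fraction gives the sorted order.
Final answer: 1/7, 2/5, 1/2, 7/6, 5/3


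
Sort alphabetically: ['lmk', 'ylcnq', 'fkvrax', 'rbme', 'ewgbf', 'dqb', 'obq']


Compare strings character by character (the first differing letter decides):
  'dqb' < 'ewgbf' since 'd' < 'e' at position 1
  'ewgbf' < 'fkvrax' since 'e' < 'f' at position 1
  'fkvrax' < 'lmk' since 'f' < 'l' at position 1
  'lmk' < 'obq' since 'l' < 'o' at position 1
  'obq' < 'rbme' since 'o' < 'r' at position 1
  'rbme' < 'ylcnq' since 'r' < 'y' at position 1
Chaining these comparisons gives the alphabetical order.
Final answer: ['dqb', 'ewgbf', 'fkvrax', 'lmk', 'obq', 'rbme', 'ylcnq']


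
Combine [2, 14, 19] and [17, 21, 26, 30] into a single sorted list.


List A: [2, 14, 19]
List B: [17, 21, 26, 30]
Repeatedly compare the front elements and take the smaller:
  2 vs 17 -> take 2
  14 vs 17 -> take 14
  19 vs 17 -> take 17
  19 vs 21 -> take 19
  A is exhausted; append the rest of B: [21, 26, 30]
Final answer: [2, 14, 17, 19, 21, 26, 30]


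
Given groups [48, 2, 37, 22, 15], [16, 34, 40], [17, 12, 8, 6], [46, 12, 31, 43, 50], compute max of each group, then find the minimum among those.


Find max of each group:
  Group 1: [48, 2, 37, 22, 15] -> max = 48
  Group 2: [16, 34, 40] -> max = 40
  Group 3: [17, 12, 8, 6] -> max = 17
  Group 4: [46, 12, 31, 43, 50] -> max = 50
Maxes: [48, 40, 17, 50]
Minimum of maxes = 17
Final answer: 17


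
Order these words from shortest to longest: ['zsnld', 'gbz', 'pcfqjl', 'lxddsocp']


Compute lengths:
  'zsnld' has length 5
  'gbz' has length 3
  'pcfqjl' has length 6
  'lxddsocp' has length 8
Lengths in increasing order: 3 < 5 < 6 < 8
Listing the words in that order gives the answer.
Final answer: ['gbz', 'zsnld', 'pcfqjl', 'lxddsocp']


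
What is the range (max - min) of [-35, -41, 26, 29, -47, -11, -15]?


Maximum value: 29
Minimum value: -47
Range = 29 - (-47) = 76
Final answer: 76


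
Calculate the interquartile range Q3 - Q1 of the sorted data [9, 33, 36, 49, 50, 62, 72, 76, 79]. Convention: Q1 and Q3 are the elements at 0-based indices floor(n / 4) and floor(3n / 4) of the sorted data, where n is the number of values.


The data has n = 9 elements.
Q1 index = floor(9 / 4) = floor(2.25) = 2; Q3 index = floor(3 * 9 / 4) = floor(6.75) = 6
Q1 = element at index 2 = 36
Q3 = element at index 6 = 72
IQR = 72 - 36 = 36
Final answer: 36


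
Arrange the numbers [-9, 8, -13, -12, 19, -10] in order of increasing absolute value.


Compute absolute values:
  |-9| = 9
  |8| = 8
  |-13| = 13
  |-12| = 12
  |19| = 19
  |-10| = 10
Absolute values in increasing order: 8 < 9 < 10 < 12 < 13 < 19
Listing the original numbers in that order gives the answer.
Final answer: [8, -9, -10, -12, -13, 19]


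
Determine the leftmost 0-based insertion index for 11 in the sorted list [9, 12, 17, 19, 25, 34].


List is sorted: [9, 12, 17, 19, 25, 34]
We need the leftmost position where 11 can be inserted, i.e. the first index whose element is >= 11 (or the end of the list if none is).
Binary search with low=0, high=6 (0-based indices):
  low=0, high=6, mid=3: a[3]=19 >= 11, so high = 3
  low=0, high=3, mid=1: a[1]=12 >= 11, so high = 1
  low=0, high=1, mid=0: a[0]=9 < 11, so low = 1
Now low = high = 1, so the insertion index is 1.
Final answer: 1


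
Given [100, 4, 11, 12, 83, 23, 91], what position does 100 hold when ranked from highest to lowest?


Sort descending: [100, 91, 83, 23, 12, 11, 4]
Find 100 in the sorted list.
100 is at position 1.
Final answer: 1


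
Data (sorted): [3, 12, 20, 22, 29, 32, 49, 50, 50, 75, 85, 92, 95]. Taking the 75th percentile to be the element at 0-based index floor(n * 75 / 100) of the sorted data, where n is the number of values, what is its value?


The dataset has n = 13 elements.
Index = floor(13 * 75 / 100) = floor(975 / 100) = floor(9.75) = 9
Counting from index 0 in the sorted data, the element at index 9 is 75.
Final answer: 75


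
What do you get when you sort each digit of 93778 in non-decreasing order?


The number 93778 has digits: 9, 3, 7, 7, 8
Sorted: 3, 7, 7, 8, 9
Joining the sorted digits gives the result.
Final answer: 37789


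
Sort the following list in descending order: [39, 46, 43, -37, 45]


Original list: [39, 46, 43, -37, 45]
Repeatedly take the largest remaining element:
  Remaining [39, 46, 43, -37, 45] -> largest is 46
  Remaining [39, 43, -37, 45] -> largest is 45
  Remaining [39, 43, -37] -> largest is 43
  Remaining [39, -37] -> largest is 39
  Remaining [-37] -> largest is -37
Collecting the picks in order gives the descending list.
Final answer: [46, 45, 43, 39, -37]


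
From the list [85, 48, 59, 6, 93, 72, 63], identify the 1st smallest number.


Sort ascending: [6, 48, 59, 63, 72, 85, 93]
The 1st element (1-indexed) is at index 0.
Value = 6
Final answer: 6


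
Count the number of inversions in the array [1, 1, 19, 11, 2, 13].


For each element, count the later elements that are smaller than it:
  1 (index 0): smaller elements after it = [] -> 0
  1 (index 1): smaller elements after it = [] -> 0
  19 (index 2): smaller elements after it = [11, 2, 13] -> 3
  11 (index 3): smaller elements after it = [2] -> 1
  2 (index 4): smaller elements after it = [] -> 0
Total inversions = 0 + 0 + 3 + 1 + 0 = 4
Final answer: 4


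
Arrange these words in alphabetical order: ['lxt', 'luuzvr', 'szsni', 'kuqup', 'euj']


Compare strings character by character (the first differing letter decides):
  'euj' < 'kuqup' since 'e' < 'k' at position 1
  'kuqup' < 'luuzvr' since 'k' < 'l' at position 1
  'luuzvr' < 'lxt' since 'u' < 'x' at position 2
  'lxt' < 'szsni' since 'l' < 's' at position 1
Chaining these comparisons gives the alphabetical order.
Final answer: ['euj', 'kuqup', 'luuzvr', 'lxt', 'szsni']


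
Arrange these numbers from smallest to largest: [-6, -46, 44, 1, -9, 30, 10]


Original list: [-6, -46, 44, 1, -9, 30, 10]
Repeatedly take the smallest remaining element:
  Remaining [-6, -46, 44, 1, -9, 30, 10] -> smallest is -46
  Remaining [-6, 44, 1, -9, 30, 10] -> smallest is -9
  Remaining [-6, 44, 1, 30, 10] -> smallest is -6
  Remaining [44, 1, 30, 10] -> smallest is 1
  Remaining [44, 30, 10] -> smallest is 10
  Remaining [44, 30] -> smallest is 30
  Remaining [44] -> smallest is 44
Collecting the picks in order gives the sorted list.
Final answer: [-46, -9, -6, 1, 10, 30, 44]


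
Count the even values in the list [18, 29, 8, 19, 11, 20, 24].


Check each element:
  18 is even
  29 is odd
  8 is even
  19 is odd
  11 is odd
  20 is even
  24 is even
Evens: [18, 8, 20, 24]
Count of evens = 4
Final answer: 4


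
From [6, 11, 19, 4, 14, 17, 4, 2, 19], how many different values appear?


List all unique values:
Distinct values: [2, 4, 6, 11, 14, 17, 19]
Count = 7
Final answer: 7


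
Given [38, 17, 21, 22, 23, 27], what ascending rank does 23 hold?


Sort ascending: [17, 21, 22, 23, 27, 38]
Find 23 in the sorted list.
23 is at position 4 (1-indexed).
Final answer: 4


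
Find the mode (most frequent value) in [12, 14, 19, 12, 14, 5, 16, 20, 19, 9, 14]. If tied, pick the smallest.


Count the frequency of each value:
  5 appears 1 time(s)
  9 appears 1 time(s)
  12 appears 2 time(s)
  14 appears 3 time(s)
  16 appears 1 time(s)
  19 appears 2 time(s)
  20 appears 1 time(s)
Maximum frequency is 3.
Only 14 reaches that frequency, so it is the mode.
Final answer: 14


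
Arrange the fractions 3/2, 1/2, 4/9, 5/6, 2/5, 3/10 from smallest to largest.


Convert to decimal for comparison:
  3/2 = 1.5
  1/2 = 0.5
  4/9 = 0.4444
  5/6 = 0.8333
  2/5 = 0.4
  3/10 = 0.3
Decimals in increasing order: 0.3 < 0.4 < 0.4444 < 0.5 < 0.8333 < 1.5
Writing each back as its fraction gives the sorted order.
Final answer: 3/10, 2/5, 4/9, 1/2, 5/6, 3/2


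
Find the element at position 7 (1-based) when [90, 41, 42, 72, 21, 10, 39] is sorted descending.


Sort descending: [90, 72, 42, 41, 39, 21, 10]
The 7th element (1-indexed) is at index 6.
Value = 10
Final answer: 10


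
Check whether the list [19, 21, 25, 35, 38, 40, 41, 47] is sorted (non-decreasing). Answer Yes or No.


Check consecutive pairs:
  19 <= 21? True
  21 <= 25? True
  25 <= 35? True
  35 <= 38? True
  38 <= 40? True
  40 <= 41? True
  41 <= 47? True
Every consecutive pair is in order, so the list is non-decreasing.
Final answer: Yes


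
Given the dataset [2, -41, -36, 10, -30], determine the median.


First, sort the list: [-41, -36, -30, 2, 10]
The list has 5 elements (odd count).
The middle index is 2 (0-based), and the element there is -30.
Final answer: -30


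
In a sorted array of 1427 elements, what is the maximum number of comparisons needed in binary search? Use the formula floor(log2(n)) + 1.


Binary search halves the search space each step.
Maximum comparisons = floor(log2(1427)) + 1
log2(1427) = 10.4788
floor(log2(1427)) = 10, so 10 + 1 = 11
Final answer: 11


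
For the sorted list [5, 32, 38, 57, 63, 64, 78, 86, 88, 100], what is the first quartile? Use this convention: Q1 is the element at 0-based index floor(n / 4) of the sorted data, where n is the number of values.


The list has n = 10 elements.
Q1 index = floor(10 / 4) = floor(2.5) = 2
Counting from index 0 in the sorted data, the element at index 2 is 38.
Final answer: 38


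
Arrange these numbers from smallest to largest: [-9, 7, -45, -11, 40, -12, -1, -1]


Original list: [-9, 7, -45, -11, 40, -12, -1, -1]
Repeatedly take the smallest remaining element:
  Remaining [-9, 7, -45, -11, 40, -12, -1, -1] -> smallest is -45
  Remaining [-9, 7, -11, 40, -12, -1, -1] -> smallest is -12
  Remaining [-9, 7, -11, 40, -1, -1] -> smallest is -11
  Remaining [-9, 7, 40, -1, -1] -> smallest is -9
  Remaining [7, 40, -1, -1] -> smallest is -1
  Remaining [7, 40, -1] -> smallest is -1
  Remaining [7, 40] -> smallest is 7
  Remaining [40] -> smallest is 40
Collecting the picks in order gives the sorted list.
Final answer: [-45, -12, -11, -9, -1, -1, 7, 40]


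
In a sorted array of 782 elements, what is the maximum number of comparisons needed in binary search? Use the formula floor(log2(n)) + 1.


Binary search halves the search space each step.
Maximum comparisons = floor(log2(782)) + 1
log2(782) = 9.611
floor(log2(782)) = 9, so 9 + 1 = 10
Final answer: 10


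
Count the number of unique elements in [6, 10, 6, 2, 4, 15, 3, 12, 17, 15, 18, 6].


List all unique values:
Distinct values: [2, 3, 4, 6, 10, 12, 15, 17, 18]
Count = 9
Final answer: 9


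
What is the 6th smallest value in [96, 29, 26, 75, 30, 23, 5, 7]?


Sort ascending: [5, 7, 23, 26, 29, 30, 75, 96]
The 6th element (1-indexed) is at index 5.
Value = 30
Final answer: 30


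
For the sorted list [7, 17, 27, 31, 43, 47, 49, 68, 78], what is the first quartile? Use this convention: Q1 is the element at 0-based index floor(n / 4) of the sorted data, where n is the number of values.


The list has n = 9 elements.
Q1 index = floor(9 / 4) = floor(2.25) = 2
Counting from index 0 in the sorted data, the element at index 2 is 27.
Final answer: 27


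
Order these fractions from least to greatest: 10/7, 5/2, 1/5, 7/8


Convert to decimal for comparison:
  10/7 = 1.4286
  5/2 = 2.5
  1/5 = 0.2
  7/8 = 0.875
Decimals in increasing order: 0.2 < 0.875 < 1.4286 < 2.5
Writing each back as its fraction gives the sorted order.
Final answer: 1/5, 7/8, 10/7, 5/2


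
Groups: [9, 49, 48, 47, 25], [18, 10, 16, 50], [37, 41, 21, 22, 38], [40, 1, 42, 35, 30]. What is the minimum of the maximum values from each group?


Find max of each group:
  Group 1: [9, 49, 48, 47, 25] -> max = 49
  Group 2: [18, 10, 16, 50] -> max = 50
  Group 3: [37, 41, 21, 22, 38] -> max = 41
  Group 4: [40, 1, 42, 35, 30] -> max = 42
Maxes: [49, 50, 41, 42]
Minimum of maxes = 41
Final answer: 41


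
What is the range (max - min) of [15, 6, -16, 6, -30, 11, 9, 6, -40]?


Maximum value: 15
Minimum value: -40
Range = 15 - (-40) = 55
Final answer: 55


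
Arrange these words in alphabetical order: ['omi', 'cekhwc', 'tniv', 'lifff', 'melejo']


Compare strings character by character (the first differing letter decides):
  'cekhwc' < 'lifff' since 'c' < 'l' at position 1
  'lifff' < 'melejo' since 'l' < 'm' at position 1
  'melejo' < 'omi' since 'm' < 'o' at position 1
  'omi' < 'tniv' since 'o' < 't' at position 1
Chaining these comparisons gives the alphabetical order.
Final answer: ['cekhwc', 'lifff', 'melejo', 'omi', 'tniv']


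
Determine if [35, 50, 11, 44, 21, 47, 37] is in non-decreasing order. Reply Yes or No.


Check consecutive pairs:
  35 <= 50? True
  50 <= 11? False
  11 <= 44? True
  44 <= 21? False
  21 <= 47? True
  47 <= 37? False
3 consecutive pair(s) are out of order, so the list is not sorted.
Final answer: No
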